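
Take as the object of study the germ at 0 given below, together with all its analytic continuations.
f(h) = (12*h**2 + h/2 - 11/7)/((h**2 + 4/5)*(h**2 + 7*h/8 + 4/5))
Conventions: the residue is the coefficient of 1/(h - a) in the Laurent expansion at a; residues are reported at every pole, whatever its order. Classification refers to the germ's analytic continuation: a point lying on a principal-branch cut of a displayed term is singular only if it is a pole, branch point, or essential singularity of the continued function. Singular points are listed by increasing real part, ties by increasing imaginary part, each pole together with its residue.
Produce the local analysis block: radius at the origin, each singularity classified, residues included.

Radius of convergence at 0: (2/5)*sqrt(5).
At (-7/16) - ((1/80)*sqrt(3895))*i: a pole of order 1; residue (-391/49) + ((249/5453)*sqrt(3895))*i.
At (-7/16) + ((1/80)*sqrt(3895))*i: a pole of order 1; residue (-391/49) - ((249/5453)*sqrt(3895))*i.
At -((2/5)*sqrt(5))*i: a pole of order 1; residue (391/49) + ((1/7)*sqrt(5))*i.
At ((2/5)*sqrt(5))*i: a pole of order 1; residue (391/49) - ((1/7)*sqrt(5))*i.

Denominator factor (h**2 + 7*h/8 + 4/5): discriminant -779/320, complex-conjugate roots (-7/16) + ((1/80)*sqrt(3895))*i and (-7/16) - ((1/80)*sqrt(3895))*i; poles of order 1, moduli (2/5)*sqrt(5) and (2/5)*sqrt(5).
Denominator factor (h**2 + 4/5): discriminant -16/5, complex-conjugate roots ((2/5)*sqrt(5))*i and -((2/5)*sqrt(5))*i; poles of order 1, moduli (2/5)*sqrt(5) and (2/5)*sqrt(5).
The radius of convergence is the smallest modulus among the singular points: (2/5)*sqrt(5).
The factor h**2 + 7*h/8 + 4/5 splits as (h - a)(h - a') with a = (-7/16) - ((1/80)*sqrt(3895))*i, a' = (-7/16) + ((1/80)*sqrt(3895))*i. At the order-1 pole a set g(h) = (h - a)*f(h) = [(12*h**2 + h/2 - 11/7)/(h**2 + 4/5)] / (h - a').
Simple pole: residue = g(a) at a = (-7/16) - ((1/80)*sqrt(3895))*i, which is (-391/49) + ((249/5453)*sqrt(3895))*i.
The factor h**2 + 7*h/8 + 4/5 splits as (h - a)(h - a') with a = (-7/16) + ((1/80)*sqrt(3895))*i, a' = (-7/16) - ((1/80)*sqrt(3895))*i. At the order-1 pole a set g(h) = (h - a)*f(h) = [(12*h**2 + h/2 - 11/7)/(h**2 + 4/5)] / (h - a').
Simple pole: residue = g(a) at a = (-7/16) + ((1/80)*sqrt(3895))*i, which is (-391/49) - ((249/5453)*sqrt(3895))*i.
The factor h**2 + 4/5 splits as (h - a)(h - a') with a = -((2/5)*sqrt(5))*i, a' = ((2/5)*sqrt(5))*i. At the order-1 pole a set g(h) = (h - a)*f(h) = [(12*h**2 + h/2 - 11/7)/(h**2 + 7*h/8 + 4/5)] / (h - a').
Simple pole: residue = g(a) at a = -((2/5)*sqrt(5))*i, which is (391/49) + ((1/7)*sqrt(5))*i.
The factor h**2 + 4/5 splits as (h - a)(h - a') with a = ((2/5)*sqrt(5))*i, a' = -((2/5)*sqrt(5))*i. At the order-1 pole a set g(h) = (h - a)*f(h) = [(12*h**2 + h/2 - 11/7)/(h**2 + 7*h/8 + 4/5)] / (h - a').
Simple pole: residue = g(a) at a = ((2/5)*sqrt(5))*i, which is (391/49) - ((1/7)*sqrt(5))*i.
List the singular points by increasing real part (a conjugate pair: the negative imaginary part first).


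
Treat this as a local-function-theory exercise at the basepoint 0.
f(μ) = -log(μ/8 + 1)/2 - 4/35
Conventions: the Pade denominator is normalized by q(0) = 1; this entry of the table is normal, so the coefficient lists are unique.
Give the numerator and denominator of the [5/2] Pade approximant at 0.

Taylor coefficients needed (expand at 0): a_0 = -4/35, a_1 = -1/16, a_2 = 1/256, a_3 = -1/3072, a_4 = 1/32768, a_5 = -1/327680, a_6 = 1/3145728, a_7 = -1/29360128.
Write the denominator as Q(μ) = 1 + q1*μ + q2*μ^2. Requiring Q*f - P = O(μ^8) with deg P <= 5 kills the coefficients of μ^6..μ^7 in Q*f:
  μ^6: a_6 + q1*a_5 + q2*a_4 = 0, i.e. 1/3145728 + (-1/327680)*q1 + (1/32768)*q2 = 0.
  μ^7: a_7 + q1*a_6 + q2*a_5 = 0, i.e. -1/29360128 + (1/3145728)*q1 + (-1/327680)*q2 = 0.
Solving this linear system: q1 = 5/28, q2 = 5/672.
The numerator is Q*f truncated at degree 5: P0 = a_0 = -4/35; P1 = a_1 + q1*a_0 = -65/784; P2 = a_2 + q1*a_1 + q2*a_0 = -305/37632; P3 = a_3 + q1*a_2 + q2*a_1 = -1/10752; P4 = a_4 + q1*a_3 + q2*a_2 = 1/688128; P5 = a_5 + q1*a_4 + q2*a_3 = -1/41287680.

The Pade approximant has numerator coefficients [-4/35, -65/784, -305/37632, -1/10752, 1/688128, -1/41287680]; denominator coefficients [1, 5/28, 5/672].


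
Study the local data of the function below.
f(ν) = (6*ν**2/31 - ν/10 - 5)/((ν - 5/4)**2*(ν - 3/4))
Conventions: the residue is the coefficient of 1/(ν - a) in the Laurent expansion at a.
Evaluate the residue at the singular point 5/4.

The residue is 3109/155.

At the order-2 pole 5/4 set g(ν) = (ν - (5/4))^2*f(ν) = (6*ν**2/31 - ν/10 - 5)/(ν - 3/4).
Order-2 pole: residue = g'(a); g'(5/4) = 3109/155, so the residue is 3109/155.


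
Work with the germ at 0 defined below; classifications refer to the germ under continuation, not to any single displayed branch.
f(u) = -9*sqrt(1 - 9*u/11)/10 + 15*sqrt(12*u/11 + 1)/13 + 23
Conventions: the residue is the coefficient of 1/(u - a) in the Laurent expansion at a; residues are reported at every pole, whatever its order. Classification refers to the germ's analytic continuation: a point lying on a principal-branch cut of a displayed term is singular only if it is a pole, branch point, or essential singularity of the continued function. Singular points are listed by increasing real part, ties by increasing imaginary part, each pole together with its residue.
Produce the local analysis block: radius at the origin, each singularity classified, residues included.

Radius of convergence at 0: 11/12.
At -11/12: an algebraic (square-root) branch point.
At 11/9: an algebraic (square-root) branch point.

Branch term (15/13)*sqrt(1 - u/(-11/12)): its argument vanishes at u = -11/12, a square-root branch point, modulus 11/12.
Branch term (-9/10)*sqrt(1 - u/(11/9)): its argument vanishes at u = 11/9, a square-root branch point, modulus 11/9.
The radius of convergence is the smallest modulus among the singular points: 11/12.
List the singular points by increasing real part (a conjugate pair: the negative imaginary part first).


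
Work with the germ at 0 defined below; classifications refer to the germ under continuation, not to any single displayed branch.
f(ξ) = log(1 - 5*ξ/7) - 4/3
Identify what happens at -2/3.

The point is a regular point.

There is no denominator, hence no pole anywhere.
Branch term log(1 - ξ/(7/5)): argument at -2/3 is 31/21, nonzero, so -2/3 is not its branch point (a point on a principal cut is still regular for the continued germ).
So the germ continues analytically to -2/3.


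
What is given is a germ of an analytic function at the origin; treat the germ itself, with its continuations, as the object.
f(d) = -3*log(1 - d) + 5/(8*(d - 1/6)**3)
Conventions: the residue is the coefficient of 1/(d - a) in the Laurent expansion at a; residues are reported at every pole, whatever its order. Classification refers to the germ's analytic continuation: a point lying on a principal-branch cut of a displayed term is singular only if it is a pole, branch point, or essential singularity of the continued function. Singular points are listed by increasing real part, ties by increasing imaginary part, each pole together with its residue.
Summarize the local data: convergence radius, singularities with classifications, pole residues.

Radius of convergence at 0: 1/6.
At 1/6: a pole of order 3; residue 0.
At 1: a logarithmic branch point.

Denominator factor (d - 1/6)^3: pole of order 3 at 1/6, modulus 1/6.
Branch term (-3)*log(1 - d/(1)): its argument vanishes at d = 1, a logarithmic branch point, modulus 1.
The radius of convergence is the smallest modulus among the singular points: 1/6.
The branch term is analytic at 1/6 and contributes nothing to the residue; only the rational part matters.
At the order-3 pole 1/6 set g(d) = (d - (1/6))^3*(rational part) = 5/8.
Order-3 pole: residue = g''(a)/2; g''(1/6) = 0, so the residue is 0.
List the singular points by increasing real part (a conjugate pair: the negative imaginary part first).


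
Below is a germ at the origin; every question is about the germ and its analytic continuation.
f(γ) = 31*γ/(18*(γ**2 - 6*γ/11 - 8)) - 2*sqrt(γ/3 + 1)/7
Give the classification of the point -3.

The term (-2/7)*sqrt(1 - γ/(-3)) has argument 1 - -3/(-3) = 0 at -3: a square-root (algebraic, two-sheeted) branch point; the remaining terms are analytic or single-valued there.

The point is an algebraic (square-root) branch point.


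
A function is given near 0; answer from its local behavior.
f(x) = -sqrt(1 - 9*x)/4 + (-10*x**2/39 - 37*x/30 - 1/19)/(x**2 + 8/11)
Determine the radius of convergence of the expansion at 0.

The radius of convergence is 1/9.

Denominator factor (x**2 + 8/11): discriminant -32/11, complex-conjugate roots ((2/11)*sqrt(22))*i and -((2/11)*sqrt(22))*i; poles of order 1, moduli (2/11)*sqrt(22) and (2/11)*sqrt(22).
Branch term (-1/4)*sqrt(1 - x/(1/9)): its argument vanishes at x = 1/9, a square-root branch point, modulus 1/9.
The radius of convergence is the smallest modulus among the singular points: 1/9.


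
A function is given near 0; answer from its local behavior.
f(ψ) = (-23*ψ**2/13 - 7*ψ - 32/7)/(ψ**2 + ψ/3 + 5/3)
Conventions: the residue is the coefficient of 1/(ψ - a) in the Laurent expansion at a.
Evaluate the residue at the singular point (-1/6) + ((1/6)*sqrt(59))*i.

The factor ψ**2 + ψ/3 + 5/3 splits as (ψ - a)(ψ - a') with a = (-1/6) + ((1/6)*sqrt(59))*i, a' = (-1/6) - ((1/6)*sqrt(59))*i. At the order-1 pole a set g(ψ) = (ψ - a)*f(ψ) = [-23*ψ**2/13 - 7*ψ - 32/7] / (ψ - a').
Simple pole: residue = g(a) at a = (-1/6) + ((1/6)*sqrt(59))*i, which is (-125/39) + ((454/16107)*sqrt(59))*i.

The residue is (-125/39) + ((454/16107)*sqrt(59))*i.


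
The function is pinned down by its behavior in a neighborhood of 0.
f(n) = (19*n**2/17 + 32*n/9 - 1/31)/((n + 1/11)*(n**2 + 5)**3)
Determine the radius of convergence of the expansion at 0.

Denominator factor (n**2 + 5)^3: discriminant -20, complex-conjugate roots (sqrt(5))*i and -(sqrt(5))*i; poles of order 3, moduli sqrt(5) and sqrt(5).
Denominator factor (n + 1/11): pole of order 1 at -1/11, modulus 1/11.
The radius of convergence is the smallest modulus among the singular points: 1/11.

The radius of convergence is 1/11.


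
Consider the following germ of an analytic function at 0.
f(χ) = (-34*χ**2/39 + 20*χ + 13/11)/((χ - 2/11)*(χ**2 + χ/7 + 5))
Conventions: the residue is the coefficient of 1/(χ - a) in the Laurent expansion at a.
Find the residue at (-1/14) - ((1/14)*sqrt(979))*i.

The factor χ**2 + χ/7 + 5 splits as (χ - a)(χ - a') with a = (-1/14) - ((1/14)*sqrt(979))*i, a' = (-1/14) + ((1/14)*sqrt(979))*i. At the order-1 pole a set g(χ) = (χ - a)*f(χ) = [(-34*χ**2/39 + 20*χ + 13/11)/(χ - 2/11)] / (χ - a').
Simple pole: residue = g(a) at a = (-1/14) - ((1/14)*sqrt(979))*i, which is (-101299/111410) + ((46006127/327211170)*sqrt(979))*i.

The residue is (-101299/111410) + ((46006127/327211170)*sqrt(979))*i.


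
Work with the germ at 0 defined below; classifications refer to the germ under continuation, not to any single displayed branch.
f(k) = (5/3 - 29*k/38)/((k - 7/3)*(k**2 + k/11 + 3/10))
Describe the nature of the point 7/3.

The point is a pole of order 1.

The denominator factor k - 7/3 vanishes at 7/3 and appears to the power 1; the numerator there equals -13/114, nonzero, and no other factor vanishes.
Hence a pole whose order is the multiplicity, 1.


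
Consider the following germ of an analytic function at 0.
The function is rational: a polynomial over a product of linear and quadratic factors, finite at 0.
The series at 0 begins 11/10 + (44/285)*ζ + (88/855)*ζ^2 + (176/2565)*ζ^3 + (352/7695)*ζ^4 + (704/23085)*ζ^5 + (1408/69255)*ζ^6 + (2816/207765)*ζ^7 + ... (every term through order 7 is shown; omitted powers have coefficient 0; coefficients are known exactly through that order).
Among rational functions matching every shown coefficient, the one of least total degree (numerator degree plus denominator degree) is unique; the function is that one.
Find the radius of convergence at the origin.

No rational of total degree below 2 reproduces all 8 coefficients; solving the [1/1] Pade equations on them gives f(ζ) = (33*ζ/38 - 33/20)/(ζ - 3/2), whose expansion matches every shown term.
Denominator factor (ζ - 3/2): pole of order 1 at 3/2, modulus 3/2.
The radius of convergence is the smallest modulus among the singular points: 3/2.

The radius of convergence is 3/2.


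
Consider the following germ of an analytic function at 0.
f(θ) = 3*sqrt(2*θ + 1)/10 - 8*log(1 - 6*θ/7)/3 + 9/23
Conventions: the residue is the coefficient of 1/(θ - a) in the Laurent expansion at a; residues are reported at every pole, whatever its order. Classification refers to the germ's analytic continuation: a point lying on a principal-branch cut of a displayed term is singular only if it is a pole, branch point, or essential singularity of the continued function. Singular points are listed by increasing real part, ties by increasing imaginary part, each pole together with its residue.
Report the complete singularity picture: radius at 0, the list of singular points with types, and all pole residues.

Branch term (3/10)*sqrt(1 - θ/(-1/2)): its argument vanishes at θ = -1/2, a square-root branch point, modulus 1/2.
Branch term (-8/3)*log(1 - θ/(7/6)): its argument vanishes at θ = 7/6, a logarithmic branch point, modulus 7/6.
The radius of convergence is the smallest modulus among the singular points: 1/2.
List the singular points by increasing real part (a conjugate pair: the negative imaginary part first).

Radius of convergence at 0: 1/2.
At -1/2: an algebraic (square-root) branch point.
At 7/6: a logarithmic branch point.


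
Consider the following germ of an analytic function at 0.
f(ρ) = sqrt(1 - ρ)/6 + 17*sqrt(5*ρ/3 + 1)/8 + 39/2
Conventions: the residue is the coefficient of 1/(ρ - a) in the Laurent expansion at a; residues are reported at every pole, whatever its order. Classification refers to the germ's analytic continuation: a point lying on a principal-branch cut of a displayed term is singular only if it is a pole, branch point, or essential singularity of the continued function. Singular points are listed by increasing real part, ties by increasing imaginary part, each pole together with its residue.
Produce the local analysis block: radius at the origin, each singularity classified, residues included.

Radius of convergence at 0: 3/5.
At -3/5: an algebraic (square-root) branch point.
At 1: an algebraic (square-root) branch point.

Branch term (1/6)*sqrt(1 - ρ/(1)): its argument vanishes at ρ = 1, a square-root branch point, modulus 1.
Branch term (17/8)*sqrt(1 - ρ/(-3/5)): its argument vanishes at ρ = -3/5, a square-root branch point, modulus 3/5.
The radius of convergence is the smallest modulus among the singular points: 3/5.
List the singular points by increasing real part (a conjugate pair: the negative imaginary part first).


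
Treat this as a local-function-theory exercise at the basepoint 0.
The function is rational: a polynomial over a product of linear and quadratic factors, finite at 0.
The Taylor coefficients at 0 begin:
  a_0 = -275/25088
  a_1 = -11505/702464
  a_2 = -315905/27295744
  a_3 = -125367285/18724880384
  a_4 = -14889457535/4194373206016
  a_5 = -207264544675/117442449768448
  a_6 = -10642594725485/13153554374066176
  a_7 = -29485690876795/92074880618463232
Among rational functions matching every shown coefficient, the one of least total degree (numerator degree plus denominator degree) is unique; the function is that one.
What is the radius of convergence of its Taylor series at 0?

The radius of convergence is 8/5.

No rational of total degree below 6 reproduces all 8 coefficients; solving the [2/4] Pade equations on them gives f(λ) = (11*λ**2/17 + 2*λ/35 - 11/8)/((λ - 7)**2*(λ - 8/5)**2), whose expansion matches every shown term.
Denominator factor (λ - 7)^2: pole of order 2 at 7, modulus 7.
Denominator factor (λ - 8/5)^2: pole of order 2 at 8/5, modulus 8/5.
The radius of convergence is the smallest modulus among the singular points: 8/5.


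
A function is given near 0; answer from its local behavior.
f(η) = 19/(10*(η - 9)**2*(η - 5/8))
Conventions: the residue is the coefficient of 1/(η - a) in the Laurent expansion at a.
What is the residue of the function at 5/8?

The residue is 608/22445.

At the order-1 pole 5/8 set g(η) = (η - (5/8))*f(η) = 19/(10*(η - 9)**2).
Simple pole: residue = g(a) at a = 5/8, which is 608/22445.


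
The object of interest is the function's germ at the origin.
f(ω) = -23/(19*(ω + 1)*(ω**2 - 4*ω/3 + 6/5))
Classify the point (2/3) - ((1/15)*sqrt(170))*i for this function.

The point is a pole of order 1.

The denominator factor ω**2 - 4*ω/3 + 6/5 vanishes at (2/3) - ((1/15)*sqrt(170))*i and appears to the power 1; the numerator there equals -23/19, nonzero, and no other factor vanishes.
Hence a pole whose order is the multiplicity, 1.


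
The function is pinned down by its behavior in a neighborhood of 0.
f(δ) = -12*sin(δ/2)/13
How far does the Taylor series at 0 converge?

The radius of convergence is infinite.

The factor sin(δ/2) is entire and contributes no finite singular point.
The polynomial part has no poles.
No finite singular points: the Taylor series at 0 converges everywhere.


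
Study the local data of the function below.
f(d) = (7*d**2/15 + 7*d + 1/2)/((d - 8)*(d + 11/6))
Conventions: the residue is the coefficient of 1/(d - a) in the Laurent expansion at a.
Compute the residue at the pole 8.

At the order-1 pole 8 set g(d) = (d - (8))*f(d) = (7*d**2/15 + 7*d + 1/2)/(d + 11/6).
Simple pole: residue = g(a) at a = 8, which is 2591/295.

The residue is 2591/295.


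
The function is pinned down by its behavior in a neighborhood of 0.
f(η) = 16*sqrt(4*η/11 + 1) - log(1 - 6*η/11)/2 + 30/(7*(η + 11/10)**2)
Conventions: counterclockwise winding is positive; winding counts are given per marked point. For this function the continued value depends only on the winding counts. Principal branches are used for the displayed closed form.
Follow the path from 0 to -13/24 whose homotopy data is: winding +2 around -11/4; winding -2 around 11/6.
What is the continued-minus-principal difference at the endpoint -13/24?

The rational part is single-valued and drops out of the difference; each branch term changes only by its own monodromy.
(16)*sqrt(1 - η/(-11/4)): winding +2 is even, the square root returns to the same sheet, contribution 0.
(-1/2)*log(1 - η/(11/6)): each positive loop around 11/6 adds 2*pi*i to the log, so winding -2 contributes (-1/2)*(-2)*2*pi*i = (2)*pi*i.
Summing the contributions at η = -13/24 gives (2)*pi*i.

Continued minus principal equals (2)*pi*i.


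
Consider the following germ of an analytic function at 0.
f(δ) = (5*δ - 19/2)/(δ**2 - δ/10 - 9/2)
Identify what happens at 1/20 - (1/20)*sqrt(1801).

The point is a pole of order 1.

The denominator factor δ**2 - δ/10 - 9/2 vanishes at 1/20 - (1/20)*sqrt(1801) and appears to the power 1; the numerator there equals -37/4 - (1/4)*sqrt(1801), nonzero, and no other factor vanishes.
Hence a pole whose order is the multiplicity, 1.


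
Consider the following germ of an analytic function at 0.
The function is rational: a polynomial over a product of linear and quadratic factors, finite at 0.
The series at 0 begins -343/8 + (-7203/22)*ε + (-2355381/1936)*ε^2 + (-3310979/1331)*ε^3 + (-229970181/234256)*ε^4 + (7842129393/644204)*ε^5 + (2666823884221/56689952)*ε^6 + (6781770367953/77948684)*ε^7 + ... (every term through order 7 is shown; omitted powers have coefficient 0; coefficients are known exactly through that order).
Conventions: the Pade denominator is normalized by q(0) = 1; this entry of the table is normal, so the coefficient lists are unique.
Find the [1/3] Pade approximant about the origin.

The Pade approximant has numerator coefficients [-343/8, -781011/12160]; denominator coefficients [1, -102633/16720, 850563/45980, -20311697/809248].

Taylor coefficients needed (read off): a_0 = -343/8, a_1 = -7203/22, a_2 = -2355381/1936, a_3 = -3310979/1331, a_4 = -229970181/234256.
Write the denominator as Q(ε) = 1 + q1*ε + q2*ε^2 + q3*ε^3. Requiring Q*f - P = O(ε^5) with deg P <= 1 kills the coefficients of ε^2..ε^4 in Q*f:
  ε^2: a_2 + q1*a_1 + q2*a_0 = 0, i.e. -2355381/1936 + (-7203/22)*q1 + (-343/8)*q2 = 0.
  ε^3: a_3 + q1*a_2 + q2*a_1 + q3*a_0 = 0, i.e. -3310979/1331 + (-2355381/1936)*q1 + (-7203/22)*q2 + (-343/8)*q3 = 0.
  ε^4: a_4 + q1*a_3 + q2*a_2 + q3*a_1 = 0, i.e. -229970181/234256 + (-3310979/1331)*q1 + (-2355381/1936)*q2 + (-7203/22)*q3 = 0.
Solving this linear system: q1 = -102633/16720, q2 = 850563/45980, q3 = -20311697/809248.
The numerator is Q*f truncated at degree 1: P0 = a_0 = -343/8; P1 = a_1 + q1*a_0 = -781011/12160.


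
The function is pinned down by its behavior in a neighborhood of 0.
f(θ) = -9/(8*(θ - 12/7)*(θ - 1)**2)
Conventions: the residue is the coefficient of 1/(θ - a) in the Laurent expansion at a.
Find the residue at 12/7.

The residue is -441/200.

At the order-1 pole 12/7 set g(θ) = (θ - (12/7))*f(θ) = -9/(8*(θ - 1)**2).
Simple pole: residue = g(a) at a = 12/7, which is -441/200.


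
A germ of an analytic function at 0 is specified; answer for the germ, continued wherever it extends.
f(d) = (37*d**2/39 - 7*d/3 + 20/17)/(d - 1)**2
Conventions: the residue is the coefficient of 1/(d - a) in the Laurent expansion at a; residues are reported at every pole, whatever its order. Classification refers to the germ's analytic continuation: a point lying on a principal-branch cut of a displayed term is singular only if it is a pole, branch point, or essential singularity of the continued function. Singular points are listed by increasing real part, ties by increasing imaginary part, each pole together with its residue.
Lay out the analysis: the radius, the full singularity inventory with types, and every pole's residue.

Radius of convergence at 0: 1.
At 1: a pole of order 2; residue -17/39.

Denominator factor (d - 1)^2: pole of order 2 at 1, modulus 1.
The radius of convergence is the smallest modulus among the singular points: 1.
At the order-2 pole 1 set g(d) = (d - (1))^2*f(d) = 37*d**2/39 - 7*d/3 + 20/17.
Order-2 pole: residue = g'(a); g'(1) = -17/39, so the residue is -17/39.


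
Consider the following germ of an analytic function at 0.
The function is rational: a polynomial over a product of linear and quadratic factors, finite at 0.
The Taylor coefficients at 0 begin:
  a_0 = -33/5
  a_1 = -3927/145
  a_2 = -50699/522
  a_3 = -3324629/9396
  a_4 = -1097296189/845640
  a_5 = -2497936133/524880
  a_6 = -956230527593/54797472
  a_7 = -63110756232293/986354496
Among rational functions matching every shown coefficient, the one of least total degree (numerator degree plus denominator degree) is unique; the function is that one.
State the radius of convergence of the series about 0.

The radius of convergence is 3/11.

No rational of total degree below 4 reproduces all 8 coefficients; solving the [1/3] Pade equations on them gives f(y) = (5*y/29 + 18/5)/((y - 3/11)*(y**2 - 7*y/9 + 2)), whose expansion matches every shown term.
Denominator factor (y**2 - 7*y/9 + 2): discriminant -599/81, complex-conjugate roots (7/18) + ((1/18)*sqrt(599))*i and (7/18) - ((1/18)*sqrt(599))*i; poles of order 1, moduli sqrt(2) and sqrt(2).
Denominator factor (y - 3/11): pole of order 1 at 3/11, modulus 3/11.
The radius of convergence is the smallest modulus among the singular points: 3/11.


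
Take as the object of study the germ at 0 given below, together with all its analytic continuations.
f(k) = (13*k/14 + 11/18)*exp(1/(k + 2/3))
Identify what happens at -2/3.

The exponent 1/(k - (-2/3)) has a pole at -2/3, so exp(1/(k - (-2/3))) takes every nonzero value near it: an essential singularity (not a pole of any order).

The point is an essential singularity.


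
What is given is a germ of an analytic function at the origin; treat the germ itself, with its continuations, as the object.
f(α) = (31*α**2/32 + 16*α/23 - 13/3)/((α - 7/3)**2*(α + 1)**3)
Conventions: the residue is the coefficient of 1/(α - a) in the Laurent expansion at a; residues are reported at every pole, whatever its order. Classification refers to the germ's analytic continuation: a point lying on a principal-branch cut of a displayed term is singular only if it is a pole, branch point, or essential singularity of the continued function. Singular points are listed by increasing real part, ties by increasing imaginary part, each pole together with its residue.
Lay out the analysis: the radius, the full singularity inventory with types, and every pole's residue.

Radius of convergence at 0: 1.
At -1: a pole of order 3; residue -23121/294400.
At 7/3: a pole of order 2; residue 23121/294400.

Denominator factor (α + 1)^3: pole of order 3 at -1, modulus 1.
Denominator factor (α - 7/3)^2: pole of order 2 at 7/3, modulus 7/3.
The radius of convergence is the smallest modulus among the singular points: 1.
At the order-3 pole -1 set g(α) = (α - (-1))^3*f(α) = (31*α**2/32 + 16*α/23 - 13/3)/(α - 7/3)**2.
Order-3 pole: residue = g''(a)/2; g''(-1) = -23121/147200, so the residue is -23121/294400.
At the order-2 pole 7/3 set g(α) = (α - (7/3))^2*f(α) = (31*α**2/32 + 16*α/23 - 13/3)/(α + 1)**3.
Order-2 pole: residue = g'(a); g'(7/3) = 23121/294400, so the residue is 23121/294400.
List the singular points by increasing real part (a conjugate pair: the negative imaginary part first).


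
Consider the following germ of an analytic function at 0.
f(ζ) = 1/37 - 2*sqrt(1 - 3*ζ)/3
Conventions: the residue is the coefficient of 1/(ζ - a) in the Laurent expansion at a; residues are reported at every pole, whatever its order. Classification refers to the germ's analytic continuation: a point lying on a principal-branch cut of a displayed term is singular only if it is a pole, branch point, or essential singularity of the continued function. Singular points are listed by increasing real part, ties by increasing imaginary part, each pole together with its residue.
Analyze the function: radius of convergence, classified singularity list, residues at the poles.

Branch term (-2/3)*sqrt(1 - ζ/(1/3)): its argument vanishes at ζ = 1/3, a square-root branch point, modulus 1/3.
The radius of convergence is the smallest modulus among the singular points: 1/3.

Radius of convergence at 0: 1/3.
At 1/3: an algebraic (square-root) branch point.


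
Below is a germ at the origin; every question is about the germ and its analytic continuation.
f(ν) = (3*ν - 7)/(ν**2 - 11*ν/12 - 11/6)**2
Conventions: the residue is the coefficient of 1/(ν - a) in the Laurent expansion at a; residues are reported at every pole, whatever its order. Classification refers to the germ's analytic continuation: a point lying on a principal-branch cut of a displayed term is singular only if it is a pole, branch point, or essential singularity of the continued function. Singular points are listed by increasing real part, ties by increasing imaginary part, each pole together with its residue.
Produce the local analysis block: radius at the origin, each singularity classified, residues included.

Denominator factor (ν**2 - 11*ν/12 - 11/6)^2: discriminant 1177/144, real irrational roots 11/24 + (1/24)*sqrt(1177) and 11/24 - (1/24)*sqrt(1177); poles of order 2, moduli 11/24 + (1/24)*sqrt(1177) and -11/24 + (1/24)*sqrt(1177).
The radius of convergence is the smallest modulus among the singular points: -11/24 + (1/24)*sqrt(1177).
The factor ν**2 - 11*ν/12 - 11/6 splits as (ν - a)(ν - a') with a = 11/24 - (1/24)*sqrt(1177), a' = 11/24 + (1/24)*sqrt(1177). At the order-2 pole a set g(ν) = (ν - a)^2*f(ν) = [3*ν - 7] / (ν - a')^2.
Order-2 pole: residue = g'(a); g'(11/24 - (1/24)*sqrt(1177)) = -(19440/1385329)*sqrt(1177), so the residue is -(19440/1385329)*sqrt(1177).
The factor ν**2 - 11*ν/12 - 11/6 splits as (ν - a)(ν - a') with a = 11/24 + (1/24)*sqrt(1177), a' = 11/24 - (1/24)*sqrt(1177). At the order-2 pole a set g(ν) = (ν - a)^2*f(ν) = [3*ν - 7] / (ν - a')^2.
Order-2 pole: residue = g'(a); g'(11/24 + (1/24)*sqrt(1177)) = (19440/1385329)*sqrt(1177), so the residue is (19440/1385329)*sqrt(1177).
List the singular points by increasing real part (a conjugate pair: the negative imaginary part first).

Radius of convergence at 0: -11/24 + (1/24)*sqrt(1177).
At 11/24 - (1/24)*sqrt(1177): a pole of order 2; residue -(19440/1385329)*sqrt(1177).
At 11/24 + (1/24)*sqrt(1177): a pole of order 2; residue (19440/1385329)*sqrt(1177).


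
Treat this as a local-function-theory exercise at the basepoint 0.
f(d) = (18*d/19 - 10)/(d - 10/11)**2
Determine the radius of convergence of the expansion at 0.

The radius of convergence is 10/11.

Denominator factor (d - 10/11)^2: pole of order 2 at 10/11, modulus 10/11.
The radius of convergence is the smallest modulus among the singular points: 10/11.


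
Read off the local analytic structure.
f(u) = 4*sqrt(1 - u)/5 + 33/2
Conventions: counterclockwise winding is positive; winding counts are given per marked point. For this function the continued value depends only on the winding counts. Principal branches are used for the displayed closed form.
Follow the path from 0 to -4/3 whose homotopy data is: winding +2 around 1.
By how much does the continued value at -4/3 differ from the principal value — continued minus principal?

Continued minus principal equals 0.

The rational part is single-valued and drops out of the difference; each branch term changes only by its own monodromy.
(4/5)*sqrt(1 - u/(1)): winding +2 is even, the square root returns to the same sheet, contribution 0.
Summing the contributions at u = -4/3 gives 0.


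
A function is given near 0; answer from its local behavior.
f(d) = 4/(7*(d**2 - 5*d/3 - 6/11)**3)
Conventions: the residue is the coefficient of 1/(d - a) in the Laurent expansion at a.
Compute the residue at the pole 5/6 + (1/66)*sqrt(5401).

The factor d**2 - 5*d/3 - 6/11 splits as (d - a)(d - a') with a = 5/6 + (1/66)*sqrt(5401), a' = 5/6 - (1/66)*sqrt(5401). At the order-3 pole a set g(d) = (d - a)^3*f(d) = [4/7] / (d - a')^3.
Order-3 pole: residue = g''(a)/2; g''(5/6 + (1/66)*sqrt(5401)) = (1411344/828595397)*sqrt(5401), so the residue is (705672/828595397)*sqrt(5401).

The residue is (705672/828595397)*sqrt(5401).


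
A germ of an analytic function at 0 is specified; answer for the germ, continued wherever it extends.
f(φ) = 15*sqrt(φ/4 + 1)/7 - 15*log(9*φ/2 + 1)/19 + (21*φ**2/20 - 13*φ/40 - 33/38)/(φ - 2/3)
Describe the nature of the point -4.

The term (15/7)*sqrt(1 - φ/(-4)) has argument 1 - -4/(-4) = 0 at -4: a square-root (algebraic, two-sheeted) branch point; the remaining terms are analytic or single-valued there.

The point is an algebraic (square-root) branch point.


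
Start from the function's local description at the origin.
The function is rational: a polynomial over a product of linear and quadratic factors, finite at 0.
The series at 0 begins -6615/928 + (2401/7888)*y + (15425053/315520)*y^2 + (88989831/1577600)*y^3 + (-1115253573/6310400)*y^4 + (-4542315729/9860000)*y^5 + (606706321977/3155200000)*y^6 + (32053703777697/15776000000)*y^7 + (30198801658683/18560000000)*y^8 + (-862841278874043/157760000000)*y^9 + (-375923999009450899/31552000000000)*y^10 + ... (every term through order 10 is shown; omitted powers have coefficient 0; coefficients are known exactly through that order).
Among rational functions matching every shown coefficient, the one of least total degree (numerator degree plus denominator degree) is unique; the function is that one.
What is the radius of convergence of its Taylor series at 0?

The radius of convergence is (1/5)*sqrt(10).

No rational of total degree below 9 reproduces all 11 coefficients; solving the [1/8] Pade equations on them gives f(y) = (26*y/17 - 27/29)/((y + 10/7)**2*(y**2 - 2*y/5 + 2/5)**3), whose expansion matches every shown term.
Denominator factor (y + 10/7)^2: pole of order 2 at -10/7, modulus 10/7.
Denominator factor (y**2 - 2*y/5 + 2/5)^3: discriminant -36/25, complex-conjugate roots (1/5) + (3/5)*i and (1/5) - (3/5)*i; poles of order 3, moduli (1/5)*sqrt(10) and (1/5)*sqrt(10).
The radius of convergence is the smallest modulus among the singular points: (1/5)*sqrt(10).


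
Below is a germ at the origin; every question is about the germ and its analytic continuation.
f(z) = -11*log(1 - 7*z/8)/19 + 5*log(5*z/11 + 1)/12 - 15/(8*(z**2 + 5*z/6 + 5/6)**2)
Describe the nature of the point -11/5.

The point is a logarithmic branch point.

The term (5/12)*log(1 - z/(-11/5)) has argument 1 - -11/5/(-11/5) = 0 at -11/5: a logarithmic (infinitely-sheeted) branch point; the remaining terms are analytic or single-valued there.


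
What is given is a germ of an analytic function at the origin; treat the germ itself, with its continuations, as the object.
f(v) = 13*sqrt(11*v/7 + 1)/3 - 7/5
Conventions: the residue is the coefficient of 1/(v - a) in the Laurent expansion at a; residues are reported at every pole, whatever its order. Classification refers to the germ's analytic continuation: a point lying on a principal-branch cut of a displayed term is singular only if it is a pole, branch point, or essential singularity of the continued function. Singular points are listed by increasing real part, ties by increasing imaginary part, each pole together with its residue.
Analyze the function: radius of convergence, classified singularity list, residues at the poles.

Branch term (13/3)*sqrt(1 - v/(-7/11)): its argument vanishes at v = -7/11, a square-root branch point, modulus 7/11.
The radius of convergence is the smallest modulus among the singular points: 7/11.

Radius of convergence at 0: 7/11.
At -7/11: an algebraic (square-root) branch point.


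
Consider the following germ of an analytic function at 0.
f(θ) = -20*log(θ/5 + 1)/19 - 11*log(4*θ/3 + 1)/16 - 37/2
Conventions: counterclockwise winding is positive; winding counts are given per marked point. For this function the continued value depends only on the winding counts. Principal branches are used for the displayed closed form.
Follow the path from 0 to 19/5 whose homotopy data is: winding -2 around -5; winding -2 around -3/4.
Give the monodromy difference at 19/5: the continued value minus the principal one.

Continued minus principal equals (529/76)*pi*i.

The rational part is single-valued and drops out of the difference; each branch term changes only by its own monodromy.
(-20/19)*log(1 - θ/(-5)): each positive loop around -5 adds 2*pi*i to the log, so winding -2 contributes (-20/19)*(-2)*2*pi*i = (80/19)*pi*i.
(-11/16)*log(1 - θ/(-3/4)): each positive loop around -3/4 adds 2*pi*i to the log, so winding -2 contributes (-11/16)*(-2)*2*pi*i = (11/4)*pi*i.
Summing the contributions at θ = 19/5 gives (529/76)*pi*i.


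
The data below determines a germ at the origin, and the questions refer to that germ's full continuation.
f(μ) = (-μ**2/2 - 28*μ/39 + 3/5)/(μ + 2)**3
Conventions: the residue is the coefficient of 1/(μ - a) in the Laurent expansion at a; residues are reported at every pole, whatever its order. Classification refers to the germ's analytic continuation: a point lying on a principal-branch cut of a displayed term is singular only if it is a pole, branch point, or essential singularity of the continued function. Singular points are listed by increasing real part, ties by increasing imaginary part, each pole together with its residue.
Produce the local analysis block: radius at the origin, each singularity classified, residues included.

Radius of convergence at 0: 2.
At -2: a pole of order 3; residue -1/2.

Denominator factor (μ + 2)^3: pole of order 3 at -2, modulus 2.
The radius of convergence is the smallest modulus among the singular points: 2.
At the order-3 pole -2 set g(μ) = (μ - (-2))^3*f(μ) = -μ**2/2 - 28*μ/39 + 3/5.
Order-3 pole: residue = g''(a)/2; g''(-2) = -1, so the residue is -1/2.


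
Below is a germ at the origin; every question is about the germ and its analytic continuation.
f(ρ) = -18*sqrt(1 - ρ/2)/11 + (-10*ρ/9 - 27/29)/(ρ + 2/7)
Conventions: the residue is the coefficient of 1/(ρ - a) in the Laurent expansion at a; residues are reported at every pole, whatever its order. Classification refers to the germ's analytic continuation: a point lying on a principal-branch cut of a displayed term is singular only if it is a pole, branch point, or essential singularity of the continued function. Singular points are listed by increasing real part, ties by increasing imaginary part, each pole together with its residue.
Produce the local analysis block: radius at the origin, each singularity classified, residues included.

Radius of convergence at 0: 2/7.
At -2/7: a pole of order 1; residue -1121/1827.
At 2: an algebraic (square-root) branch point.

Denominator factor (ρ + 2/7): pole of order 1 at -2/7, modulus 2/7.
Branch term (-18/11)*sqrt(1 - ρ/(2)): its argument vanishes at ρ = 2, a square-root branch point, modulus 2.
The radius of convergence is the smallest modulus among the singular points: 2/7.
The branch term is analytic at -2/7 and contributes nothing to the residue; only the rational part matters.
At the order-1 pole -2/7 set g(ρ) = (ρ - (-2/7))*(rational part) = -10*ρ/9 - 27/29.
Simple pole: residue = g(a) at a = -2/7, which is -1121/1827.
List the singular points by increasing real part (a conjugate pair: the negative imaginary part first).


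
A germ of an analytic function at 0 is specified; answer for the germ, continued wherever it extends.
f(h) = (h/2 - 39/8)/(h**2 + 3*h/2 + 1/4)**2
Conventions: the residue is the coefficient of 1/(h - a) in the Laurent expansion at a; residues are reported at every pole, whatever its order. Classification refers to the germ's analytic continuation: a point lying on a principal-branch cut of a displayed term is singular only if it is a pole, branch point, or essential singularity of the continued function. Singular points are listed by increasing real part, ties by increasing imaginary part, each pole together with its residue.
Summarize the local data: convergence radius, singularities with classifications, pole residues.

Denominator factor (h**2 + 3*h/2 + 1/4)^2: discriminant 5/4, real irrational roots -3/4 + (1/4)*sqrt(5) and -3/4 - (1/4)*sqrt(5); poles of order 2, moduli 3/4 - (1/4)*sqrt(5) and 3/4 + (1/4)*sqrt(5).
The radius of convergence is the smallest modulus among the singular points: 3/4 - (1/4)*sqrt(5).
The factor h**2 + 3*h/2 + 1/4 splits as (h - a)(h - a') with a = -3/4 - (1/4)*sqrt(5), a' = -3/4 + (1/4)*sqrt(5). At the order-2 pole a set g(h) = (h - a)^2*f(h) = [h/2 - 39/8] / (h - a')^2.
Order-2 pole: residue = g'(a); g'(-3/4 - (1/4)*sqrt(5)) = -(84/25)*sqrt(5), so the residue is -(84/25)*sqrt(5).
The factor h**2 + 3*h/2 + 1/4 splits as (h - a)(h - a') with a = -3/4 + (1/4)*sqrt(5), a' = -3/4 - (1/4)*sqrt(5). At the order-2 pole a set g(h) = (h - a)^2*f(h) = [h/2 - 39/8] / (h - a')^2.
Order-2 pole: residue = g'(a); g'(-3/4 + (1/4)*sqrt(5)) = (84/25)*sqrt(5), so the residue is (84/25)*sqrt(5).
List the singular points by increasing real part (a conjugate pair: the negative imaginary part first).

Radius of convergence at 0: 3/4 - (1/4)*sqrt(5).
At -3/4 - (1/4)*sqrt(5): a pole of order 2; residue -(84/25)*sqrt(5).
At -3/4 + (1/4)*sqrt(5): a pole of order 2; residue (84/25)*sqrt(5).


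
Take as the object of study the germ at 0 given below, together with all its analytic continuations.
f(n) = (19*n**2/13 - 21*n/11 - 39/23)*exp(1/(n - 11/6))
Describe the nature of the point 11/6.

The exponent 1/(n - (11/6)) has a pole at 11/6, so exp(1/(n - (11/6))) takes every nonzero value near it: an essential singularity (not a pole of any order).

The point is an essential singularity.


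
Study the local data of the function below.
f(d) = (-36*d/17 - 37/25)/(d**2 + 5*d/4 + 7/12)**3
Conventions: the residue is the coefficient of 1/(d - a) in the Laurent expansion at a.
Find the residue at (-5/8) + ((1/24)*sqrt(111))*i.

The factor d**2 + 5*d/4 + 7/12 splits as (d - a)(d - a') with a = (-5/8) + ((1/24)*sqrt(111))*i, a' = (-5/8) - ((1/24)*sqrt(111))*i. At the order-3 pole a set g(d) = (d - a)^3*f(d) = [-36*d/17 - 37/25] / (d - a')^3.
Order-3 pole: residue = g''(a)/2; g''((-5/8) + ((1/24)*sqrt(111))*i) = ((7354368/21527525)*sqrt(111))*i, so the residue is ((3677184/21527525)*sqrt(111))*i.

The residue is ((3677184/21527525)*sqrt(111))*i.
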